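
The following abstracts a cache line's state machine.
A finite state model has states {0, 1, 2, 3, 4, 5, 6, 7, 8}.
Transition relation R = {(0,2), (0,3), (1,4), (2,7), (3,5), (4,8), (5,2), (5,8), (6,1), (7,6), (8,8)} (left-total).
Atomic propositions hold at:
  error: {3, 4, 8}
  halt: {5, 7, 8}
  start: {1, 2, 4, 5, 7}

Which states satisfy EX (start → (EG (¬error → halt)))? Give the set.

Sat(¬error) = {0, 1, 2, 5, 6, 7}
Sat(¬error → halt) = {3, 4, 5, 7, 8}
EG (¬error → halt): greatest fixpoint, start Z0 = {3, 4, 5, 7, 8}, keep only states in Sat with some successor in Z. Z1 = {3, 4, 5, 8}; fixed.
Sat(EG (¬error → halt)) = {3, 4, 5, 8}
Sat(start → (EG (¬error → halt))) = {0, 3, 4, 5, 6, 8}
Sat(EX (start → (EG (¬error → halt)))) = {s : some successor in {0, 3, 4, 5, 6, 8}} = {0, 1, 3, 4, 5, 7, 8}

{0, 1, 3, 4, 5, 7, 8}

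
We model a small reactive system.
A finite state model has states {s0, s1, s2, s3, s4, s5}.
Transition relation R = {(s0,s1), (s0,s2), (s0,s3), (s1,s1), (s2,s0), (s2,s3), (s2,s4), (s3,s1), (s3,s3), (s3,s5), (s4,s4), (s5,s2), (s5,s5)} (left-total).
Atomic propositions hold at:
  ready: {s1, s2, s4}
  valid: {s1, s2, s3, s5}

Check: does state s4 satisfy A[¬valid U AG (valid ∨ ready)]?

Sat(¬valid) = {s0, s4}
Sat(valid ∨ ready) = {s1, s2, s3, s4, s5}
AG (valid ∨ ready): greatest fixpoint, start Z0 = {s1, s2, s3, s4, s5}, keep only states in Sat with every successor in Z. Z1 = {s1, s3, s4, s5}; Z2 = {s1, s3, s4}; Z3 = {s1, s4}; fixed.
Sat(AG (valid ∨ ready)) = {s1, s4}
A[¬valid U AG (valid ∨ ready)]: least fixpoint, start Z0 = Sat(AG (valid ∨ ready)) = {s1, s4}, add states in Sat(¬valid) with every successor in Z. Already a fixed point.
Sat(A[¬valid U AG (valid ∨ ready)]) = {s1, s4}
s4 ∈ Sat(A[¬valid U AG (valid ∨ ready)]) = {s1, s4}, so the formula holds at s4.

Yes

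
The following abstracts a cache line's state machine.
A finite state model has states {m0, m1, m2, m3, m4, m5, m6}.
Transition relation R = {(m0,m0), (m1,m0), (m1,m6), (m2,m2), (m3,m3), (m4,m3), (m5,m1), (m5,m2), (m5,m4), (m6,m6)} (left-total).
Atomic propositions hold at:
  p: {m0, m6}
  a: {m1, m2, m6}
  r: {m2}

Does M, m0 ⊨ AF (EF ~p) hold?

No

Sat(~p) = {m1, m2, m3, m4, m5}
EF ~p: least fixpoint, start Z0 = {m1, m2, m3, m4, m5}, add states with some successor in Z. Already a fixed point.
Sat(EF ~p) = {m1, m2, m3, m4, m5}
AF (EF ~p): least fixpoint, start Z0 = {m1, m2, m3, m4, m5}, add states with every successor in Z. Already a fixed point.
Sat(AF (EF ~p)) = {m1, m2, m3, m4, m5}
m0 ∉ Sat(AF (EF ~p)) = {m1, m2, m3, m4, m5}, so the formula does not hold at m0.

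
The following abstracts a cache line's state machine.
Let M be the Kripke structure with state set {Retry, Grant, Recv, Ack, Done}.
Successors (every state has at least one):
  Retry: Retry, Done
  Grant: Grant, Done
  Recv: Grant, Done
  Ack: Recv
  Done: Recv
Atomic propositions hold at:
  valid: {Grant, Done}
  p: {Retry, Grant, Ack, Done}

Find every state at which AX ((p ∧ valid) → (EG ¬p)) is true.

{Ack, Done}

Sat(p ∧ valid) = {Grant, Done}
Sat(¬p) = {Recv}
EG ¬p: greatest fixpoint, start Z0 = {Recv}, keep only states in Sat with some successor in Z. Z1 = ∅; fixed.
Sat(EG ¬p) = ∅
Sat((p ∧ valid) → (EG ¬p)) = {Retry, Recv, Ack}
Sat(AX ((p ∧ valid) → (EG ¬p))) = {s : every successor in {Retry, Recv, Ack}} = {Ack, Done}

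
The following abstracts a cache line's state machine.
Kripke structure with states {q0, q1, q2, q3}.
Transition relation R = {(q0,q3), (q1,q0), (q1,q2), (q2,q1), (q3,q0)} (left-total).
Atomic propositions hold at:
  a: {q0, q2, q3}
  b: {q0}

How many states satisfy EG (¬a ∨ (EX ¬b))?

Sat(¬a) = {q1}
Sat(¬b) = {q1, q2, q3}
Sat(EX ¬b) = {s : some successor in {q1, q2, q3}} = {q0, q1, q2}
Sat(¬a ∨ (EX ¬b)) = {q0, q1, q2}
EG (¬a ∨ (EX ¬b)): greatest fixpoint, start Z0 = {q0, q1, q2}, keep only states in Sat with some successor in Z. Z1 = {q1, q2}; fixed.
Sat(EG (¬a ∨ (EX ¬b))) = {q1, q2}
|Sat(EG (¬a ∨ (EX ¬b)))| = |{q1, q2}| = 2.

2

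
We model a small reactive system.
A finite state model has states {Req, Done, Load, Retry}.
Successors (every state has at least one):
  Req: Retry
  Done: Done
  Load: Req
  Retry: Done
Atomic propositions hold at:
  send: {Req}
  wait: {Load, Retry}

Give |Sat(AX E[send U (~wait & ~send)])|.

Sat(~wait) = {Req, Done}
Sat(~send) = {Done, Load, Retry}
Sat(~wait & ~send) = {Done}
E[send U (~wait & ~send)]: least fixpoint, start Z0 = Sat((~wait & ~send)) = {Done}, add states in Sat(send) with some successor in Z. Already a fixed point.
Sat(E[send U (~wait & ~send)]) = {Done}
Sat(AX E[send U (~wait & ~send)]) = {s : every successor in {Done}} = {Done, Retry}
|Sat(AX E[send U (~wait & ~send)])| = |{Done, Retry}| = 2.

2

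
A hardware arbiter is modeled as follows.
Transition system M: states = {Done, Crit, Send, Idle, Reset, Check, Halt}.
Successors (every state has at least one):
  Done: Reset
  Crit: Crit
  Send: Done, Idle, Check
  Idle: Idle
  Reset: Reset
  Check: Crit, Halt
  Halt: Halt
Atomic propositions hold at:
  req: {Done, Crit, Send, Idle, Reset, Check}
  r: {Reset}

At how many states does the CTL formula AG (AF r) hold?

2

AF r: least fixpoint, start Z0 = {Reset}, add states with every successor in Z. Z1 = {Done, Reset}; fixed.
Sat(AF r) = {Done, Reset}
AG (AF r): greatest fixpoint, start Z0 = {Done, Reset}, keep only states in Sat with every successor in Z. Already a fixed point.
Sat(AG (AF r)) = {Done, Reset}
|Sat(AG (AF r))| = |{Done, Reset}| = 2.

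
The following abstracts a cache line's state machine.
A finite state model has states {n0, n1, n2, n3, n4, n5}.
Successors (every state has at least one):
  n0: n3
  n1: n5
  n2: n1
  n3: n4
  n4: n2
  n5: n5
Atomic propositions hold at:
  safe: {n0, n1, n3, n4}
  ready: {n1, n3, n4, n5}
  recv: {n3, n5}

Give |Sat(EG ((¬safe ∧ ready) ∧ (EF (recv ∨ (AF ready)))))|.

Sat(¬safe) = {n2, n5}
Sat(¬safe ∧ ready) = {n5}
AF ready: least fixpoint, start Z0 = {n1, n3, n4, n5}, add states with every successor in Z. Z1 = {n0, n1, n2, n3, n4, n5}; fixed.
Sat(AF ready) = {n0, n1, n2, n3, n4, n5}
Sat(recv ∨ (AF ready)) = {n0, n1, n2, n3, n4, n5}
EF (recv ∨ (AF ready)): least fixpoint, start Z0 = {n0, n1, n2, n3, n4, n5}, add states with some successor in Z. Already a fixed point.
Sat(EF (recv ∨ (AF ready))) = {n0, n1, n2, n3, n4, n5}
Sat((¬safe ∧ ready) ∧ (EF (recv ∨ (AF ready)))) = {n5}
EG ((¬safe ∧ ready) ∧ (EF (recv ∨ (AF ready)))): greatest fixpoint, start Z0 = {n5}, keep only states in Sat with some successor in Z. Already a fixed point.
Sat(EG ((¬safe ∧ ready) ∧ (EF (recv ∨ (AF ready))))) = {n5}
|Sat(EG ((¬safe ∧ ready) ∧ (EF (recv ∨ (AF ready)))))| = |{n5}| = 1.

1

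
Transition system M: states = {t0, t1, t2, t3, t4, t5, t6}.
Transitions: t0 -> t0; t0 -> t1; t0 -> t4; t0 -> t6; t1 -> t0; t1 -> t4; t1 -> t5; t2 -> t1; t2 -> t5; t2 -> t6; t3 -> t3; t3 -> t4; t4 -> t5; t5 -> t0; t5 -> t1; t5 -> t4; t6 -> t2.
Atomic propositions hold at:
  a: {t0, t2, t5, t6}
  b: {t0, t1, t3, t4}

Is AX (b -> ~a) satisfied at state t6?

Sat(~a) = {t1, t3, t4}
Sat(b -> ~a) = {t1, t2, t3, t4, t5, t6}
Sat(AX (b -> ~a)) = {s : every successor in {t1, t2, t3, t4, t5, t6}} = {t2, t3, t4, t6}
t6 ∈ Sat(AX (b -> ~a)) = {t2, t3, t4, t6}, so the formula holds at t6.

Yes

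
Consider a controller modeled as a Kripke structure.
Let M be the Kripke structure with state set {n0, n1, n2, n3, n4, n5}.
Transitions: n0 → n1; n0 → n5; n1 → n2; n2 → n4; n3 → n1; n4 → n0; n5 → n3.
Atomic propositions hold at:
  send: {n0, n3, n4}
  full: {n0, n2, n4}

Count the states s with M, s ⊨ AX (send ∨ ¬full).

Sat(¬full) = {n1, n3, n5}
Sat(send ∨ ¬full) = {n0, n1, n3, n4, n5}
Sat(AX (send ∨ ¬full)) = {s : every successor in {n0, n1, n3, n4, n5}} = {n0, n2, n3, n4, n5}
|Sat(AX (send ∨ ¬full))| = |{n0, n2, n3, n4, n5}| = 5.

5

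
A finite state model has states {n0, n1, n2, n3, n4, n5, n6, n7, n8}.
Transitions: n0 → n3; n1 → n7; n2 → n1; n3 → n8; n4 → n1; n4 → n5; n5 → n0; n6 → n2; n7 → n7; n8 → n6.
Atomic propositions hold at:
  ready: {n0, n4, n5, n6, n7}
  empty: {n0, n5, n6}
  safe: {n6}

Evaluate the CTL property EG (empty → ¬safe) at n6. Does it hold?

No

Sat(¬safe) = {n0, n1, n2, n3, n4, n5, n7, n8}
Sat(empty → ¬safe) = {n0, n1, n2, n3, n4, n5, n7, n8}
EG (empty → ¬safe): greatest fixpoint, start Z0 = {n0, n1, n2, n3, n4, n5, n7, n8}, keep only states in Sat with some successor in Z. Z1 = {n0, n1, n2, n3, n4, n5, n7}; Z2 = {n0, n1, n2, n4, n5, n7}; Z3 = {n1, n2, n4, n5, n7}; Z4 = {n1, n2, n4, n7}; fixed.
Sat(EG (empty → ¬safe)) = {n1, n2, n4, n7}
n6 ∉ Sat(EG (empty → ¬safe)) = {n1, n2, n4, n7}, so the formula does not hold at n6.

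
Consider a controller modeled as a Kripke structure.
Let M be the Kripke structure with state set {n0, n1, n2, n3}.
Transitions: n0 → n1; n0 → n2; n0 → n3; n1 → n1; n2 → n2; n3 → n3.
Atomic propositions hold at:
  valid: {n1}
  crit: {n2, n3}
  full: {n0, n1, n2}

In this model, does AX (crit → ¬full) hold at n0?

Sat(¬full) = {n3}
Sat(crit → ¬full) = {n0, n1, n3}
Sat(AX (crit → ¬full)) = {s : every successor in {n0, n1, n3}} = {n1, n3}
n0 ∉ Sat(AX (crit → ¬full)) = {n1, n3}, so the formula does not hold at n0.

No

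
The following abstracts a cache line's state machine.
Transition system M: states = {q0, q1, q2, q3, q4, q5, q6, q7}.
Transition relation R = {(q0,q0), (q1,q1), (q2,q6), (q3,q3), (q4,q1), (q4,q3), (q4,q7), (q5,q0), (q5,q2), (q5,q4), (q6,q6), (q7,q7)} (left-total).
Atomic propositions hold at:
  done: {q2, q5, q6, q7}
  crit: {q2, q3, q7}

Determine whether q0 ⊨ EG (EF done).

No

EF done: least fixpoint, start Z0 = {q2, q5, q6, q7}, add states with some successor in Z. Z1 = {q2, q4, q5, q6, q7}; fixed.
Sat(EF done) = {q2, q4, q5, q6, q7}
EG (EF done): greatest fixpoint, start Z0 = {q2, q4, q5, q6, q7}, keep only states in Sat with some successor in Z. Already a fixed point.
Sat(EG (EF done)) = {q2, q4, q5, q6, q7}
q0 ∉ Sat(EG (EF done)) = {q2, q4, q5, q6, q7}, so the formula does not hold at q0.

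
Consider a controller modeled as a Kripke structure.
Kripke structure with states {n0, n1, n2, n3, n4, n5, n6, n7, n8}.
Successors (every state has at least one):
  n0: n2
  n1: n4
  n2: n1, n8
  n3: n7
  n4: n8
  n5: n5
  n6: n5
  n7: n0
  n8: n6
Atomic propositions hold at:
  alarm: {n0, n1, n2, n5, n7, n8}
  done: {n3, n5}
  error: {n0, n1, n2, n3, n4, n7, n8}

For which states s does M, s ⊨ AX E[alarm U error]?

E[alarm U error]: least fixpoint, start Z0 = Sat(error) = {n0, n1, n2, n3, n4, n7, n8}, add states in Sat(alarm) with some successor in Z. Already a fixed point.
Sat(E[alarm U error]) = {n0, n1, n2, n3, n4, n7, n8}
Sat(AX E[alarm U error]) = {s : every successor in {n0, n1, n2, n3, n4, n7, n8}} = {n0, n1, n2, n3, n4, n7}

{n0, n1, n2, n3, n4, n7}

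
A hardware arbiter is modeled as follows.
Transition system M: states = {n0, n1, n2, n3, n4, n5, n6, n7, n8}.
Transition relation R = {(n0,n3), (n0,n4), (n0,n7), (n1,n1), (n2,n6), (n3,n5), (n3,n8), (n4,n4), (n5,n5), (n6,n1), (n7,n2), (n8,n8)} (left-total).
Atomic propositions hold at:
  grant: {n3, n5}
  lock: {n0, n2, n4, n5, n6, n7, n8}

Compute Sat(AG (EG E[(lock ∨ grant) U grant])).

Sat(lock ∨ grant) = {n0, n2, n3, n4, n5, n6, n7, n8}
E[(lock ∨ grant) U grant]: least fixpoint, start Z0 = Sat(grant) = {n3, n5}, add states in Sat(lock ∨ grant) with some successor in Z. Z1 = {n0, n3, n5}; fixed.
Sat(E[(lock ∨ grant) U grant]) = {n0, n3, n5}
EG E[(lock ∨ grant) U grant]: greatest fixpoint, start Z0 = {n0, n3, n5}, keep only states in Sat with some successor in Z. Already a fixed point.
Sat(EG E[(lock ∨ grant) U grant]) = {n0, n3, n5}
AG (EG E[(lock ∨ grant) U grant]): greatest fixpoint, start Z0 = {n0, n3, n5}, keep only states in Sat with every successor in Z. Z1 = {n5}; fixed.
Sat(AG (EG E[(lock ∨ grant) U grant])) = {n5}

{n5}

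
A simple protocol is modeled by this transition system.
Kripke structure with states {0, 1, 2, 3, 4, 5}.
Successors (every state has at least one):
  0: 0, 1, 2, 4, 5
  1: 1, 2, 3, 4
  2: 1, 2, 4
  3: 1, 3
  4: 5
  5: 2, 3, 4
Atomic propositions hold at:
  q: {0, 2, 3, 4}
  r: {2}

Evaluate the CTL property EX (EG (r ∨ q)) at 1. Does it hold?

Sat(r ∨ q) = {0, 2, 3, 4}
EG (r ∨ q): greatest fixpoint, start Z0 = {0, 2, 3, 4}, keep only states in Sat with some successor in Z. Z1 = {0, 2, 3}; fixed.
Sat(EG (r ∨ q)) = {0, 2, 3}
Sat(EX (EG (r ∨ q))) = {s : some successor in {0, 2, 3}} = {0, 1, 2, 3, 5}
1 ∈ Sat(EX (EG (r ∨ q))) = {0, 1, 2, 3, 5}, so the formula holds at 1.

Yes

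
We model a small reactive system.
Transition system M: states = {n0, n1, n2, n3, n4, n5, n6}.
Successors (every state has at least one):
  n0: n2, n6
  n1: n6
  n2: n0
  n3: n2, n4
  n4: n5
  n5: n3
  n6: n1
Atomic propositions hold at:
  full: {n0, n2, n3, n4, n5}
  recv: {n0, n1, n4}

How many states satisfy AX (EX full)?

4

Sat(EX full) = {s : some successor in {n0, n2, n3, n4, n5}} = {n0, n2, n3, n4, n5}
Sat(AX (EX full)) = {s : every successor in {n0, n2, n3, n4, n5}} = {n2, n3, n4, n5}
|Sat(AX (EX full))| = |{n2, n3, n4, n5}| = 4.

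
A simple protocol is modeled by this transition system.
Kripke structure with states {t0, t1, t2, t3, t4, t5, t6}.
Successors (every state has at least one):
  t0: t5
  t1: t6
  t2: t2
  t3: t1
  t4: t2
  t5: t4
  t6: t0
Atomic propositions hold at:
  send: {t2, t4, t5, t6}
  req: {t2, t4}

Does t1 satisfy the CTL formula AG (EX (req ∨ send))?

No

Sat(req ∨ send) = {t2, t4, t5, t6}
Sat(EX (req ∨ send)) = {s : some successor in {t2, t4, t5, t6}} = {t0, t1, t2, t4, t5}
AG (EX (req ∨ send)): greatest fixpoint, start Z0 = {t0, t1, t2, t4, t5}, keep only states in Sat with every successor in Z. Z1 = {t0, t2, t4, t5}; fixed.
Sat(AG (EX (req ∨ send))) = {t0, t2, t4, t5}
t1 ∉ Sat(AG (EX (req ∨ send))) = {t0, t2, t4, t5}, so the formula does not hold at t1.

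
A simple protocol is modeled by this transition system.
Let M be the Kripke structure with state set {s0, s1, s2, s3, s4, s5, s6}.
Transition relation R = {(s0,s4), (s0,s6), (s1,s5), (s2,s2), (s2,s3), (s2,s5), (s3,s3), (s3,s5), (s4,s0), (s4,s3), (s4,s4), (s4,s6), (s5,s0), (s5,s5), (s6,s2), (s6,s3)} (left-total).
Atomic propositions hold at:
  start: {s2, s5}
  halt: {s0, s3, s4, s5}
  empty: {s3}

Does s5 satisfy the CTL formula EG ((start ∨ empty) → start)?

Sat(start ∨ empty) = {s2, s3, s5}
Sat((start ∨ empty) → start) = {s0, s1, s2, s4, s5, s6}
EG ((start ∨ empty) → start): greatest fixpoint, start Z0 = {s0, s1, s2, s4, s5, s6}, keep only states in Sat with some successor in Z. Already a fixed point.
Sat(EG ((start ∨ empty) → start)) = {s0, s1, s2, s4, s5, s6}
s5 ∈ Sat(EG ((start ∨ empty) → start)) = {s0, s1, s2, s4, s5, s6}, so the formula holds at s5.

Yes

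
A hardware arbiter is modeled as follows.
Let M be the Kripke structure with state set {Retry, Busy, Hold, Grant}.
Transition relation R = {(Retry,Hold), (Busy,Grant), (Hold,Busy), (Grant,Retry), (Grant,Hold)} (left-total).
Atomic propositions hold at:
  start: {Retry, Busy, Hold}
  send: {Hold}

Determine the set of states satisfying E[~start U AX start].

Sat(~start) = {Grant}
Sat(AX start) = {s : every successor in {Retry, Busy, Hold}} = {Retry, Hold, Grant}
E[~start U AX start]: least fixpoint, start Z0 = Sat(AX start) = {Retry, Hold, Grant}, add states in Sat(~start) with some successor in Z. Already a fixed point.
Sat(E[~start U AX start]) = {Retry, Hold, Grant}

{Retry, Hold, Grant}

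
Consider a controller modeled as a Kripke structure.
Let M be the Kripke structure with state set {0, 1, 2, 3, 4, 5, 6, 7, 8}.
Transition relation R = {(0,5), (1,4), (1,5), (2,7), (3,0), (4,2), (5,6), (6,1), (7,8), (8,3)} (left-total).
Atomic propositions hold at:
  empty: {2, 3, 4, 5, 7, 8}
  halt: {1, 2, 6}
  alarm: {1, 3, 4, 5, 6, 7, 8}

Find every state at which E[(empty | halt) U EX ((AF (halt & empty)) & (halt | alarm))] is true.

Sat(empty | halt) = {1, 2, 3, 4, 5, 6, 7, 8}
Sat(halt & empty) = {2}
AF (halt & empty): least fixpoint, start Z0 = {2}, add states with every successor in Z. Z1 = {2, 4}; fixed.
Sat(AF (halt & empty)) = {2, 4}
Sat(halt | alarm) = {1, 2, 3, 4, 5, 6, 7, 8}
Sat((AF (halt & empty)) & (halt | alarm)) = {2, 4}
Sat(EX ((AF (halt & empty)) & (halt | alarm))) = {s : some successor in {2, 4}} = {1, 4}
E[(empty | halt) U EX ((AF (halt & empty)) & (halt | alarm))]: least fixpoint, start Z0 = Sat(EX ((AF (halt & empty)) & (halt | alarm))) = {1, 4}, add states in Sat(empty | halt) with some successor in Z. Z1 = {1, 4, 6}; Z2 = {1, 4, 5, 6}; fixed.
Sat(E[(empty | halt) U EX ((AF (halt & empty)) & (halt | alarm))]) = {1, 4, 5, 6}

{1, 4, 5, 6}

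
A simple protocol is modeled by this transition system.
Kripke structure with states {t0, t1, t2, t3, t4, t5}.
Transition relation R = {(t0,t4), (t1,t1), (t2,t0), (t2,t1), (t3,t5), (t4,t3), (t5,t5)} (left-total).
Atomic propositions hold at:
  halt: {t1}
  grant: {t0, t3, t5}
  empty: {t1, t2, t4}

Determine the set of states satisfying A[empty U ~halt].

Sat(~halt) = {t0, t2, t3, t4, t5}
A[empty U ~halt]: least fixpoint, start Z0 = Sat(~halt) = {t0, t2, t3, t4, t5}, add states in Sat(empty) with every successor in Z. Already a fixed point.
Sat(A[empty U ~halt]) = {t0, t2, t3, t4, t5}

{t0, t2, t3, t4, t5}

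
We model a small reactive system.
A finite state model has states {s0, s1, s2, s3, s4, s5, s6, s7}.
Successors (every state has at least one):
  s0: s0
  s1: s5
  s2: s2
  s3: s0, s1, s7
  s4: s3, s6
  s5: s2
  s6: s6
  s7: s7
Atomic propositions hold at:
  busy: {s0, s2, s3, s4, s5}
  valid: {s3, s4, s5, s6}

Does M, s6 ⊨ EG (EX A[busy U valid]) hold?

Yes

A[busy U valid]: least fixpoint, start Z0 = Sat(valid) = {s3, s4, s5, s6}, add states in Sat(busy) with every successor in Z. Already a fixed point.
Sat(A[busy U valid]) = {s3, s4, s5, s6}
Sat(EX A[busy U valid]) = {s : some successor in {s3, s4, s5, s6}} = {s1, s4, s6}
EG (EX A[busy U valid]): greatest fixpoint, start Z0 = {s1, s4, s6}, keep only states in Sat with some successor in Z. Z1 = {s4, s6}; fixed.
Sat(EG (EX A[busy U valid])) = {s4, s6}
s6 ∈ Sat(EG (EX A[busy U valid])) = {s4, s6}, so the formula holds at s6.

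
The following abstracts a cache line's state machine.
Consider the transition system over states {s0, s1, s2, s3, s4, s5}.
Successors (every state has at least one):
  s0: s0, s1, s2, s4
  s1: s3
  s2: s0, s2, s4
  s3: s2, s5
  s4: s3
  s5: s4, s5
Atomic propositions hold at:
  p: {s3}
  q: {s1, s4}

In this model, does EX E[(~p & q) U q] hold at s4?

Sat(~p) = {s0, s1, s2, s4, s5}
Sat(~p & q) = {s1, s4}
E[(~p & q) U q]: least fixpoint, start Z0 = Sat(q) = {s1, s4}, add states in Sat(~p & q) with some successor in Z. Already a fixed point.
Sat(E[(~p & q) U q]) = {s1, s4}
Sat(EX E[(~p & q) U q]) = {s : some successor in {s1, s4}} = {s0, s2, s5}
s4 ∉ Sat(EX E[(~p & q) U q]) = {s0, s2, s5}, so the formula does not hold at s4.

No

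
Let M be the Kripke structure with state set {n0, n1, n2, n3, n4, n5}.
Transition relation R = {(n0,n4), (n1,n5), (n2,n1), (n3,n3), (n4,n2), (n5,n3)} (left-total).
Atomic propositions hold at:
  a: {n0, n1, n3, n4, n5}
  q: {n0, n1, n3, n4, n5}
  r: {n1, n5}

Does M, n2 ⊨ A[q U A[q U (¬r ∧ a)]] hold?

Sat(¬r) = {n0, n2, n3, n4}
Sat(¬r ∧ a) = {n0, n3, n4}
A[q U (¬r ∧ a)]: least fixpoint, start Z0 = Sat((¬r ∧ a)) = {n0, n3, n4}, add states in Sat(q) with every successor in Z. Z1 = {n0, n3, n4, n5}; Z2 = {n0, n1, n3, n4, n5}; fixed.
Sat(A[q U (¬r ∧ a)]) = {n0, n1, n3, n4, n5}
A[q U A[q U (¬r ∧ a)]]: least fixpoint, start Z0 = Sat(A[q U (¬r ∧ a)]) = {n0, n1, n3, n4, n5}, add states in Sat(q) with every successor in Z. Already a fixed point.
Sat(A[q U A[q U (¬r ∧ a)]]) = {n0, n1, n3, n4, n5}
n2 ∉ Sat(A[q U A[q U (¬r ∧ a)]]) = {n0, n1, n3, n4, n5}, so the formula does not hold at n2.

No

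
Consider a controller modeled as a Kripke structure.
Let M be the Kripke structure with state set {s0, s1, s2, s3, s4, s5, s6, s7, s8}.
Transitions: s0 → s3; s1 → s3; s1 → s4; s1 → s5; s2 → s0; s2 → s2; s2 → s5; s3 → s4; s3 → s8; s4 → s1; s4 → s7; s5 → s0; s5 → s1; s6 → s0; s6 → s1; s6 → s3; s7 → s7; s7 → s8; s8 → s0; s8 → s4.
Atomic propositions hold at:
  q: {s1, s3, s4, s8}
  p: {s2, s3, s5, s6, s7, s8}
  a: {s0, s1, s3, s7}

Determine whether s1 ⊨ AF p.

AF p: least fixpoint, start Z0 = {s2, s3, s5, s6, s7, s8}, add states with every successor in Z. Z1 = {s0, s2, s3, s5, s6, s7, s8}; fixed.
Sat(AF p) = {s0, s2, s3, s5, s6, s7, s8}
s1 ∉ Sat(AF p) = {s0, s2, s3, s5, s6, s7, s8}, so the formula does not hold at s1.

No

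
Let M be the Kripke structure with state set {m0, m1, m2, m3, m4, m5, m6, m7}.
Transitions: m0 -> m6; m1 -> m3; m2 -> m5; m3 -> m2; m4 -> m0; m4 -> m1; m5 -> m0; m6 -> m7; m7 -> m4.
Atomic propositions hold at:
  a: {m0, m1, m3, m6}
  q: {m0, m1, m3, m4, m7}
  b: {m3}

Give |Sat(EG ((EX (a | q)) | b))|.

Sat(a | q) = {m0, m1, m3, m4, m6, m7}
Sat(EX (a | q)) = {s : some successor in {m0, m1, m3, m4, m6, m7}} = {m0, m1, m4, m5, m6, m7}
Sat((EX (a | q)) | b) = {m0, m1, m3, m4, m5, m6, m7}
EG ((EX (a | q)) | b): greatest fixpoint, start Z0 = {m0, m1, m3, m4, m5, m6, m7}, keep only states in Sat with some successor in Z. Z1 = {m0, m1, m4, m5, m6, m7}; Z2 = {m0, m4, m5, m6, m7}; fixed.
Sat(EG ((EX (a | q)) | b)) = {m0, m4, m5, m6, m7}
|Sat(EG ((EX (a | q)) | b))| = |{m0, m4, m5, m6, m7}| = 5.

5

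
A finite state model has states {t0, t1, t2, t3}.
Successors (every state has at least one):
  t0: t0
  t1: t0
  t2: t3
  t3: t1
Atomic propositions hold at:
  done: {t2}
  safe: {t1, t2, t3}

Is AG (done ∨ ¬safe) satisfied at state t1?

No

Sat(¬safe) = {t0}
Sat(done ∨ ¬safe) = {t0, t2}
AG (done ∨ ¬safe): greatest fixpoint, start Z0 = {t0, t2}, keep only states in Sat with every successor in Z. Z1 = {t0}; fixed.
Sat(AG (done ∨ ¬safe)) = {t0}
t1 ∉ Sat(AG (done ∨ ¬safe)) = {t0}, so the formula does not hold at t1.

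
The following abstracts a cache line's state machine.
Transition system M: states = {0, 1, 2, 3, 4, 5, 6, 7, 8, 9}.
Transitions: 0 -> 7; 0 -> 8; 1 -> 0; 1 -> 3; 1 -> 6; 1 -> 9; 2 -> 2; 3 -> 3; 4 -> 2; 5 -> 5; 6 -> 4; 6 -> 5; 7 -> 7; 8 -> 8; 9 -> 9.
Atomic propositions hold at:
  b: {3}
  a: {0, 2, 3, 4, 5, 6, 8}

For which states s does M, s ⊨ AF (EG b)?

{3}

EG b: greatest fixpoint, start Z0 = {3}, keep only states in Sat with some successor in Z. Already a fixed point.
Sat(EG b) = {3}
AF (EG b): least fixpoint, start Z0 = {3}, add states with every successor in Z. Already a fixed point.
Sat(AF (EG b)) = {3}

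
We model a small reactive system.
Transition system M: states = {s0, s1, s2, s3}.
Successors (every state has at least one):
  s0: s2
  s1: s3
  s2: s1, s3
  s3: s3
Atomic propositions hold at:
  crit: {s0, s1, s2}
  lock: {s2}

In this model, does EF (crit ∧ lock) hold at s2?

Yes

Sat(crit ∧ lock) = {s2}
EF (crit ∧ lock): least fixpoint, start Z0 = {s2}, add states with some successor in Z. Z1 = {s0, s2}; fixed.
Sat(EF (crit ∧ lock)) = {s0, s2}
s2 ∈ Sat(EF (crit ∧ lock)) = {s0, s2}, so the formula holds at s2.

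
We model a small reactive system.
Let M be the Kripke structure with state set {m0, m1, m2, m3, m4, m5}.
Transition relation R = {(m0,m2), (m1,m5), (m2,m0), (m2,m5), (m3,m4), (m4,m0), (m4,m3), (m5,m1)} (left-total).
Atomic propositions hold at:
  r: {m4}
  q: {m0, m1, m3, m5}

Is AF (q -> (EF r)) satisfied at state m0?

Yes

EF r: least fixpoint, start Z0 = {m4}, add states with some successor in Z. Z1 = {m3, m4}; fixed.
Sat(EF r) = {m3, m4}
Sat(q -> (EF r)) = {m2, m3, m4}
AF (q -> (EF r)): least fixpoint, start Z0 = {m2, m3, m4}, add states with every successor in Z. Z1 = {m0, m2, m3, m4}; fixed.
Sat(AF (q -> (EF r))) = {m0, m2, m3, m4}
m0 ∈ Sat(AF (q -> (EF r))) = {m0, m2, m3, m4}, so the formula holds at m0.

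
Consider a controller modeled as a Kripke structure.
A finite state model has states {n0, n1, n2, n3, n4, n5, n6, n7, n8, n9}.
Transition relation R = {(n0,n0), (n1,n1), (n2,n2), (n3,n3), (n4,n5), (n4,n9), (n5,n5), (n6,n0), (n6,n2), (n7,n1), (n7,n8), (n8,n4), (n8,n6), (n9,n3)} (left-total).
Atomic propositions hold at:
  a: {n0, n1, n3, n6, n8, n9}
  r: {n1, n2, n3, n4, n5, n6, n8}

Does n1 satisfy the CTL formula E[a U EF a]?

EF a: least fixpoint, start Z0 = {n0, n1, n3, n6, n8, n9}, add states with some successor in Z. Z1 = {n0, n1, n3, n4, n6, n7, n8, n9}; fixed.
Sat(EF a) = {n0, n1, n3, n4, n6, n7, n8, n9}
E[a U EF a]: least fixpoint, start Z0 = Sat(EF a) = {n0, n1, n3, n4, n6, n7, n8, n9}, add states in Sat(a) with some successor in Z. Already a fixed point.
Sat(E[a U EF a]) = {n0, n1, n3, n4, n6, n7, n8, n9}
n1 ∈ Sat(E[a U EF a]) = {n0, n1, n3, n4, n6, n7, n8, n9}, so the formula holds at n1.

Yes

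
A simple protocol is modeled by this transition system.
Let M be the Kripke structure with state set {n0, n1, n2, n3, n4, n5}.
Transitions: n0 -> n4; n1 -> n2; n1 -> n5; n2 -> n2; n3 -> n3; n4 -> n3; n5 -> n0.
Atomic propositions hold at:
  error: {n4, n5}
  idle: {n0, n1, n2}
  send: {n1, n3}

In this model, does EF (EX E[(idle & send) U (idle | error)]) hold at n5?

Yes

Sat(idle & send) = {n1}
Sat(idle | error) = {n0, n1, n2, n4, n5}
E[(idle & send) U (idle | error)]: least fixpoint, start Z0 = Sat((idle | error)) = {n0, n1, n2, n4, n5}, add states in Sat(idle & send) with some successor in Z. Already a fixed point.
Sat(E[(idle & send) U (idle | error)]) = {n0, n1, n2, n4, n5}
Sat(EX E[(idle & send) U (idle | error)]) = {s : some successor in {n0, n1, n2, n4, n5}} = {n0, n1, n2, n5}
EF (EX E[(idle & send) U (idle | error)]): least fixpoint, start Z0 = {n0, n1, n2, n5}, add states with some successor in Z. Already a fixed point.
Sat(EF (EX E[(idle & send) U (idle | error)])) = {n0, n1, n2, n5}
n5 ∈ Sat(EF (EX E[(idle & send) U (idle | error)])) = {n0, n1, n2, n5}, so the formula holds at n5.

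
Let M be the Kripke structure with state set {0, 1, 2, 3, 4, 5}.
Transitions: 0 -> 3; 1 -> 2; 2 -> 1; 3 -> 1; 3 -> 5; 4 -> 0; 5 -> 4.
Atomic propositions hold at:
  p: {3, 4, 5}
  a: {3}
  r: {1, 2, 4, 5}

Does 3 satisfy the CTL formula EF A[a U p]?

A[a U p]: least fixpoint, start Z0 = Sat(p) = {3, 4, 5}, add states in Sat(a) with every successor in Z. Already a fixed point.
Sat(A[a U p]) = {3, 4, 5}
EF A[a U p]: least fixpoint, start Z0 = {3, 4, 5}, add states with some successor in Z. Z1 = {0, 3, 4, 5}; fixed.
Sat(EF A[a U p]) = {0, 3, 4, 5}
3 ∈ Sat(EF A[a U p]) = {0, 3, 4, 5}, so the formula holds at 3.

Yes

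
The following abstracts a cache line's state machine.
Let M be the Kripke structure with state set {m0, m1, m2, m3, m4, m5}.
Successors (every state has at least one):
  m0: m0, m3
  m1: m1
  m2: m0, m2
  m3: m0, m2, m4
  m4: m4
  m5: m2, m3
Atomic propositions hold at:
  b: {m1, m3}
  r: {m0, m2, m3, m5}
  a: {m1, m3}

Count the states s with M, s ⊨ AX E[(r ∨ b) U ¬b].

5

Sat(r ∨ b) = {m0, m1, m2, m3, m5}
Sat(¬b) = {m0, m2, m4, m5}
E[(r ∨ b) U ¬b]: least fixpoint, start Z0 = Sat(¬b) = {m0, m2, m4, m5}, add states in Sat(r ∨ b) with some successor in Z. Z1 = {m0, m2, m3, m4, m5}; fixed.
Sat(E[(r ∨ b) U ¬b]) = {m0, m2, m3, m4, m5}
Sat(AX E[(r ∨ b) U ¬b]) = {s : every successor in {m0, m2, m3, m4, m5}} = {m0, m2, m3, m4, m5}
|Sat(AX E[(r ∨ b) U ¬b])| = |{m0, m2, m3, m4, m5}| = 5.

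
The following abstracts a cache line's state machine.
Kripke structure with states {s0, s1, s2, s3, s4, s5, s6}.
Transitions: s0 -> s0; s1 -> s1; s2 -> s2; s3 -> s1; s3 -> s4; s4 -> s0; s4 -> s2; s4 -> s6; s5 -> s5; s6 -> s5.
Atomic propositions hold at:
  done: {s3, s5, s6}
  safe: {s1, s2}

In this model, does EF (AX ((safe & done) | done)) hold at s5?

Sat(safe & done) = ∅
Sat((safe & done) | done) = {s3, s5, s6}
Sat(AX ((safe & done) | done)) = {s : every successor in {s3, s5, s6}} = {s5, s6}
EF (AX ((safe & done) | done)): least fixpoint, start Z0 = {s5, s6}, add states with some successor in Z. Z1 = {s4, s5, s6}; Z2 = {s3, s4, s5, s6}; fixed.
Sat(EF (AX ((safe & done) | done))) = {s3, s4, s5, s6}
s5 ∈ Sat(EF (AX ((safe & done) | done))) = {s3, s4, s5, s6}, so the formula holds at s5.

Yes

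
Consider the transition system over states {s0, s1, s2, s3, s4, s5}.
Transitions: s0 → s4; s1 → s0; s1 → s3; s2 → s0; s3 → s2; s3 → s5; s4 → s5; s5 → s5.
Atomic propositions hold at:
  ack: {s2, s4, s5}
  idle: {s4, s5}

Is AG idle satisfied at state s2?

No

AG idle: greatest fixpoint, start Z0 = {s4, s5}, keep only states in Sat with every successor in Z. Already a fixed point.
Sat(AG idle) = {s4, s5}
s2 ∉ Sat(AG idle) = {s4, s5}, so the formula does not hold at s2.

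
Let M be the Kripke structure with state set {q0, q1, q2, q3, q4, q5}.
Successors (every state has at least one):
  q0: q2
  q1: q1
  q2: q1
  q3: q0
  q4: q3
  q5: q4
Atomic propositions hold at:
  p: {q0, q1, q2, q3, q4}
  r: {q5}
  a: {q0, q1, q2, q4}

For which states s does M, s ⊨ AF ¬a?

Sat(¬a) = {q3, q5}
AF ¬a: least fixpoint, start Z0 = {q3, q5}, add states with every successor in Z. Z1 = {q3, q4, q5}; fixed.
Sat(AF ¬a) = {q3, q4, q5}

{q3, q4, q5}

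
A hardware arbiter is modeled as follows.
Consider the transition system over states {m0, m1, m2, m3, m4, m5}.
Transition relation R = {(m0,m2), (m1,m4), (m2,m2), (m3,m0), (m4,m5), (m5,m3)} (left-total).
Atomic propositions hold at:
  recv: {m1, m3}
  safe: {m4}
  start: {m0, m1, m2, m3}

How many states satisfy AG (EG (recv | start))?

Sat(recv | start) = {m0, m1, m2, m3}
EG (recv | start): greatest fixpoint, start Z0 = {m0, m1, m2, m3}, keep only states in Sat with some successor in Z. Z1 = {m0, m2, m3}; fixed.
Sat(EG (recv | start)) = {m0, m2, m3}
AG (EG (recv | start)): greatest fixpoint, start Z0 = {m0, m2, m3}, keep only states in Sat with every successor in Z. Already a fixed point.
Sat(AG (EG (recv | start))) = {m0, m2, m3}
|Sat(AG (EG (recv | start)))| = |{m0, m2, m3}| = 3.

3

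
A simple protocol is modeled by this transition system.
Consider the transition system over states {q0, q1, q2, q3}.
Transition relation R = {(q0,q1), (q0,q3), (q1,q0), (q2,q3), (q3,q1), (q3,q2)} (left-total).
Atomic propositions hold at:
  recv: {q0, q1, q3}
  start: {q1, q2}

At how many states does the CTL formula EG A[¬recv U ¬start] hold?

3

Sat(¬recv) = {q2}
Sat(¬start) = {q0, q3}
A[¬recv U ¬start]: least fixpoint, start Z0 = Sat(¬start) = {q0, q3}, add states in Sat(¬recv) with every successor in Z. Z1 = {q0, q2, q3}; fixed.
Sat(A[¬recv U ¬start]) = {q0, q2, q3}
EG A[¬recv U ¬start]: greatest fixpoint, start Z0 = {q0, q2, q3}, keep only states in Sat with some successor in Z. Already a fixed point.
Sat(EG A[¬recv U ¬start]) = {q0, q2, q3}
|Sat(EG A[¬recv U ¬start])| = |{q0, q2, q3}| = 3.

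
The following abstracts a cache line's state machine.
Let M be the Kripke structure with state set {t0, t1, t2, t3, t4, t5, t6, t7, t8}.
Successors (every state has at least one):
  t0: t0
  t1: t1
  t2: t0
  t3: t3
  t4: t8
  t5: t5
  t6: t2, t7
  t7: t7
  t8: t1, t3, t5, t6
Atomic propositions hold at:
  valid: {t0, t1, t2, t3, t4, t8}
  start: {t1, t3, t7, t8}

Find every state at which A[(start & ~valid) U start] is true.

{t1, t3, t7, t8}

Sat(~valid) = {t5, t6, t7}
Sat(start & ~valid) = {t7}
A[(start & ~valid) U start]: least fixpoint, start Z0 = Sat(start) = {t1, t3, t7, t8}, add states in Sat(start & ~valid) with every successor in Z. Already a fixed point.
Sat(A[(start & ~valid) U start]) = {t1, t3, t7, t8}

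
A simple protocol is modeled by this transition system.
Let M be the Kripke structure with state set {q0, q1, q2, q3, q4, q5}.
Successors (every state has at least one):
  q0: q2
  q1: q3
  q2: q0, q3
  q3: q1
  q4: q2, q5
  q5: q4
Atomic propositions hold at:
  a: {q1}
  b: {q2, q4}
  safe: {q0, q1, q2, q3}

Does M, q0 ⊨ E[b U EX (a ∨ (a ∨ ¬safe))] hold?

No

Sat(¬safe) = {q4, q5}
Sat(a ∨ ¬safe) = {q1, q4, q5}
Sat(a ∨ (a ∨ ¬safe)) = {q1, q4, q5}
Sat(EX (a ∨ (a ∨ ¬safe))) = {s : some successor in {q1, q4, q5}} = {q3, q4, q5}
E[b U EX (a ∨ (a ∨ ¬safe))]: least fixpoint, start Z0 = Sat(EX (a ∨ (a ∨ ¬safe))) = {q3, q4, q5}, add states in Sat(b) with some successor in Z. Z1 = {q2, q3, q4, q5}; fixed.
Sat(E[b U EX (a ∨ (a ∨ ¬safe))]) = {q2, q3, q4, q5}
q0 ∉ Sat(E[b U EX (a ∨ (a ∨ ¬safe))]) = {q2, q3, q4, q5}, so the formula does not hold at q0.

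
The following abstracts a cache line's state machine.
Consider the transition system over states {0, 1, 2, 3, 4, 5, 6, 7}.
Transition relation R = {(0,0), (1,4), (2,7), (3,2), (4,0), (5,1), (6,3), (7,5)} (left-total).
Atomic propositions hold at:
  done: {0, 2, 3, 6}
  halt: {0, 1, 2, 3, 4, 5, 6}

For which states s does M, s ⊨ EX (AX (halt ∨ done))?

{0, 1, 2, 4, 5, 6, 7}

Sat(halt ∨ done) = {0, 1, 2, 3, 4, 5, 6}
Sat(AX (halt ∨ done)) = {s : every successor in {0, 1, 2, 3, 4, 5, 6}} = {0, 1, 3, 4, 5, 6, 7}
Sat(EX (AX (halt ∨ done))) = {s : some successor in {0, 1, 3, 4, 5, 6, 7}} = {0, 1, 2, 4, 5, 6, 7}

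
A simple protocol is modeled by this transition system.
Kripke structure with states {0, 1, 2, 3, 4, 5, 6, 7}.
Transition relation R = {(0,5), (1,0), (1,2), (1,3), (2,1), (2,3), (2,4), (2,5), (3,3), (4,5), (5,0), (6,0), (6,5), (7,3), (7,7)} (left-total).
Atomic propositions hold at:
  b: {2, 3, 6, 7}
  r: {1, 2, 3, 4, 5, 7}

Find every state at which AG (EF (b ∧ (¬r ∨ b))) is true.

Sat(¬r) = {0, 6}
Sat(¬r ∨ b) = {0, 2, 3, 6, 7}
Sat(b ∧ (¬r ∨ b)) = {2, 3, 6, 7}
EF (b ∧ (¬r ∨ b)): least fixpoint, start Z0 = {2, 3, 6, 7}, add states with some successor in Z. Z1 = {1, 2, 3, 6, 7}; fixed.
Sat(EF (b ∧ (¬r ∨ b))) = {1, 2, 3, 6, 7}
AG (EF (b ∧ (¬r ∨ b))): greatest fixpoint, start Z0 = {1, 2, 3, 6, 7}, keep only states in Sat with every successor in Z. Z1 = {3, 7}; fixed.
Sat(AG (EF (b ∧ (¬r ∨ b)))) = {3, 7}

{3, 7}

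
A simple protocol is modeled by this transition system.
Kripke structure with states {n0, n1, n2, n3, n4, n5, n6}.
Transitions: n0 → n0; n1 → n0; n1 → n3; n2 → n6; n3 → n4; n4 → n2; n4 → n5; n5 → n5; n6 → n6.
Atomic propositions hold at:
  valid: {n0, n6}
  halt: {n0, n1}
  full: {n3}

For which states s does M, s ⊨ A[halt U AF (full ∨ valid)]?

{n0, n1, n2, n3, n6}

Sat(full ∨ valid) = {n0, n3, n6}
AF (full ∨ valid): least fixpoint, start Z0 = {n0, n3, n6}, add states with every successor in Z. Z1 = {n0, n1, n2, n3, n6}; fixed.
Sat(AF (full ∨ valid)) = {n0, n1, n2, n3, n6}
A[halt U AF (full ∨ valid)]: least fixpoint, start Z0 = Sat(AF (full ∨ valid)) = {n0, n1, n2, n3, n6}, add states in Sat(halt) with every successor in Z. Already a fixed point.
Sat(A[halt U AF (full ∨ valid)]) = {n0, n1, n2, n3, n6}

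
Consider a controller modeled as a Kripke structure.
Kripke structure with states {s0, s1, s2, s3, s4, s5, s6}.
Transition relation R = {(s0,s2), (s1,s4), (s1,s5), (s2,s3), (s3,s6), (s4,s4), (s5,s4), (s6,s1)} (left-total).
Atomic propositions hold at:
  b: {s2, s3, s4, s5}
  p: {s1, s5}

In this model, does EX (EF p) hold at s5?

No

EF p: least fixpoint, start Z0 = {s1, s5}, add states with some successor in Z. Z1 = {s1, s5, s6}; Z2 = {s1, s3, s5, s6}; Z3 = {s1, s2, s3, s5, s6}; Z4 = {s0, s1, s2, s3, s5, s6}; fixed.
Sat(EF p) = {s0, s1, s2, s3, s5, s6}
Sat(EX (EF p)) = {s : some successor in {s0, s1, s2, s3, s5, s6}} = {s0, s1, s2, s3, s6}
s5 ∉ Sat(EX (EF p)) = {s0, s1, s2, s3, s6}, so the formula does not hold at s5.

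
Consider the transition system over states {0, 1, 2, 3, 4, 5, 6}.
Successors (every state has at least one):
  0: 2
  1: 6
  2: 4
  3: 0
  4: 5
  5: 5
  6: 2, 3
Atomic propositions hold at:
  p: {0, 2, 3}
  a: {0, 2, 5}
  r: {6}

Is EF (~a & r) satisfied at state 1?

Sat(~a) = {1, 3, 4, 6}
Sat(~a & r) = {6}
EF (~a & r): least fixpoint, start Z0 = {6}, add states with some successor in Z. Z1 = {1, 6}; fixed.
Sat(EF (~a & r)) = {1, 6}
1 ∈ Sat(EF (~a & r)) = {1, 6}, so the formula holds at 1.

Yes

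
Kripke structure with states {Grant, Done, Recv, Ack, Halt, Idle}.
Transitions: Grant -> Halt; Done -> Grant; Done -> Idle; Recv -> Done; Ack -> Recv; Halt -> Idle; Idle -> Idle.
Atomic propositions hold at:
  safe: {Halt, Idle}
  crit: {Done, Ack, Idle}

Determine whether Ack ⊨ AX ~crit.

Yes

Sat(~crit) = {Grant, Recv, Halt}
Sat(AX ~crit) = {s : every successor in {Grant, Recv, Halt}} = {Grant, Ack}
Ack ∈ Sat(AX ~crit) = {Grant, Ack}, so the formula holds at Ack.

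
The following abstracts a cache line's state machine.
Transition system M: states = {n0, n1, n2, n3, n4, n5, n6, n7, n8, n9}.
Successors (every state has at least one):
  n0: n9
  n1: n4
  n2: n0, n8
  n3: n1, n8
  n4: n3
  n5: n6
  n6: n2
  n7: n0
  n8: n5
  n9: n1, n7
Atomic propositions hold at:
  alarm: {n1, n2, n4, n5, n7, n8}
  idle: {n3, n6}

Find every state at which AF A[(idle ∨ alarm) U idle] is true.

Sat(idle ∨ alarm) = {n1, n2, n3, n4, n5, n6, n7, n8}
A[(idle ∨ alarm) U idle]: least fixpoint, start Z0 = Sat(idle) = {n3, n6}, add states in Sat(idle ∨ alarm) with every successor in Z. Z1 = {n3, n4, n5, n6}; Z2 = {n1, n3, n4, n5, n6, n8}; fixed.
Sat(A[(idle ∨ alarm) U idle]) = {n1, n3, n4, n5, n6, n8}
AF A[(idle ∨ alarm) U idle]: least fixpoint, start Z0 = {n1, n3, n4, n5, n6, n8}, add states with every successor in Z. Already a fixed point.
Sat(AF A[(idle ∨ alarm) U idle]) = {n1, n3, n4, n5, n6, n8}

{n1, n3, n4, n5, n6, n8}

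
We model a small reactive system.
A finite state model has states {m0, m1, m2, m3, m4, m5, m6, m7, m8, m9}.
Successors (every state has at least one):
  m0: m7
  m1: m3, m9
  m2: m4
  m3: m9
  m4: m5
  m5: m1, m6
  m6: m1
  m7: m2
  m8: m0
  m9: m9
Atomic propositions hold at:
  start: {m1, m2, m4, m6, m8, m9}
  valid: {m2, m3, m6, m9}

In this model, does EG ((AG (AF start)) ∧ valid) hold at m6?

No

AF start: least fixpoint, start Z0 = {m1, m2, m4, m6, m8, m9}, add states with every successor in Z. Z1 = {m1, m2, m3, m4, m5, m6, m7, m8, m9}; Z2 = {m0, m1, m2, m3, m4, m5, m6, m7, m8, m9}; fixed.
Sat(AF start) = {m0, m1, m2, m3, m4, m5, m6, m7, m8, m9}
AG (AF start): greatest fixpoint, start Z0 = {m0, m1, m2, m3, m4, m5, m6, m7, m8, m9}, keep only states in Sat with every successor in Z. Already a fixed point.
Sat(AG (AF start)) = {m0, m1, m2, m3, m4, m5, m6, m7, m8, m9}
Sat((AG (AF start)) ∧ valid) = {m2, m3, m6, m9}
EG ((AG (AF start)) ∧ valid): greatest fixpoint, start Z0 = {m2, m3, m6, m9}, keep only states in Sat with some successor in Z. Z1 = {m3, m9}; fixed.
Sat(EG ((AG (AF start)) ∧ valid)) = {m3, m9}
m6 ∉ Sat(EG ((AG (AF start)) ∧ valid)) = {m3, m9}, so the formula does not hold at m6.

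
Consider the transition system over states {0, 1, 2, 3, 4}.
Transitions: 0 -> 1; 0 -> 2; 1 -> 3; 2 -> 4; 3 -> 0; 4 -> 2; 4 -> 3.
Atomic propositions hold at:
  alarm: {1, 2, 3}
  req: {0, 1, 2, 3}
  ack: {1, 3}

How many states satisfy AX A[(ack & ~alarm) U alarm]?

Sat(~alarm) = {0, 4}
Sat(ack & ~alarm) = ∅
A[(ack & ~alarm) U alarm]: least fixpoint, start Z0 = Sat(alarm) = {1, 2, 3}, add states in Sat(ack & ~alarm) with every successor in Z. Already a fixed point.
Sat(A[(ack & ~alarm) U alarm]) = {1, 2, 3}
Sat(AX A[(ack & ~alarm) U alarm]) = {s : every successor in {1, 2, 3}} = {0, 1, 4}
|Sat(AX A[(ack & ~alarm) U alarm])| = |{0, 1, 4}| = 3.

3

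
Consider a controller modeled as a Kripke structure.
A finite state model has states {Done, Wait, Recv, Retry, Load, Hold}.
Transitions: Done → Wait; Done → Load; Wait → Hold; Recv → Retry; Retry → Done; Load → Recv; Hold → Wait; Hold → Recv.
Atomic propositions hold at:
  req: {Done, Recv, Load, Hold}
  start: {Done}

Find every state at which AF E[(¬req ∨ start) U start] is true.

{Done, Recv, Retry, Load}

Sat(¬req) = {Wait, Retry}
Sat(¬req ∨ start) = {Done, Wait, Retry}
E[(¬req ∨ start) U start]: least fixpoint, start Z0 = Sat(start) = {Done}, add states in Sat(¬req ∨ start) with some successor in Z. Z1 = {Done, Retry}; fixed.
Sat(E[(¬req ∨ start) U start]) = {Done, Retry}
AF E[(¬req ∨ start) U start]: least fixpoint, start Z0 = {Done, Retry}, add states with every successor in Z. Z1 = {Done, Recv, Retry}; Z2 = {Done, Recv, Retry, Load}; fixed.
Sat(AF E[(¬req ∨ start) U start]) = {Done, Recv, Retry, Load}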